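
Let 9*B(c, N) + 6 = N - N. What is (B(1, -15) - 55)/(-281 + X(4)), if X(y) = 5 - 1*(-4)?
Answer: 167/816 ≈ 0.20466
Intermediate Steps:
X(y) = 9 (X(y) = 5 + 4 = 9)
B(c, N) = -2/3 (B(c, N) = -2/3 + (N - N)/9 = -2/3 + (1/9)*0 = -2/3 + 0 = -2/3)
(B(1, -15) - 55)/(-281 + X(4)) = (-2/3 - 55)/(-281 + 9) = -167/3/(-272) = -167/3*(-1/272) = 167/816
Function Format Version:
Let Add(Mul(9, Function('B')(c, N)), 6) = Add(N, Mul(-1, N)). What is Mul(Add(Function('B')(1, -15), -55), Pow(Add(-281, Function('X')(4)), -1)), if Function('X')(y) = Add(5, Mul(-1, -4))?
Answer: Rational(167, 816) ≈ 0.20466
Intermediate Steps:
Function('X')(y) = 9 (Function('X')(y) = Add(5, 4) = 9)
Function('B')(c, N) = Rational(-2, 3) (Function('B')(c, N) = Add(Rational(-2, 3), Mul(Rational(1, 9), Add(N, Mul(-1, N)))) = Add(Rational(-2, 3), Mul(Rational(1, 9), 0)) = Add(Rational(-2, 3), 0) = Rational(-2, 3))
Mul(Add(Function('B')(1, -15), -55), Pow(Add(-281, Function('X')(4)), -1)) = Mul(Add(Rational(-2, 3), -55), Pow(Add(-281, 9), -1)) = Mul(Rational(-167, 3), Pow(-272, -1)) = Mul(Rational(-167, 3), Rational(-1, 272)) = Rational(167, 816)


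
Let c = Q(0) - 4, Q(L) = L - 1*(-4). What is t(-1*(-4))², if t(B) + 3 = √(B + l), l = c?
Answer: 1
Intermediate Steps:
Q(L) = 4 + L (Q(L) = L + 4 = 4 + L)
c = 0 (c = (4 + 0) - 4 = 4 - 4 = 0)
l = 0
t(B) = -3 + √B (t(B) = -3 + √(B + 0) = -3 + √B)
t(-1*(-4))² = (-3 + √(-1*(-4)))² = (-3 + √4)² = (-3 + 2)² = (-1)² = 1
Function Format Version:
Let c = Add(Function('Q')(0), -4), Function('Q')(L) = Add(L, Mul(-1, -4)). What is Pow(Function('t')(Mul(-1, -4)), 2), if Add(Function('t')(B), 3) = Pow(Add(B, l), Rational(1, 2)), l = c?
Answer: 1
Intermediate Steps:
Function('Q')(L) = Add(4, L) (Function('Q')(L) = Add(L, 4) = Add(4, L))
c = 0 (c = Add(Add(4, 0), -4) = Add(4, -4) = 0)
l = 0
Function('t')(B) = Add(-3, Pow(B, Rational(1, 2))) (Function('t')(B) = Add(-3, Pow(Add(B, 0), Rational(1, 2))) = Add(-3, Pow(B, Rational(1, 2))))
Pow(Function('t')(Mul(-1, -4)), 2) = Pow(Add(-3, Pow(Mul(-1, -4), Rational(1, 2))), 2) = Pow(Add(-3, Pow(4, Rational(1, 2))), 2) = Pow(Add(-3, 2), 2) = Pow(-1, 2) = 1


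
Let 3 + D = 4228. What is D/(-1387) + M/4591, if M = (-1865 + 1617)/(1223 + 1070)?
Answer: -44477607651/14601175081 ≈ -3.0462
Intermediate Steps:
D = 4225 (D = -3 + 4228 = 4225)
M = -248/2293 ≈ -0.10816
D/(-1387) + M/4591 = 4225/(-1387) - 248/2293/4591 = 4225*(-1/1387) - 248/2293*1/4591 = -4225/1387 - 248/10527163 = -44477607651/14601175081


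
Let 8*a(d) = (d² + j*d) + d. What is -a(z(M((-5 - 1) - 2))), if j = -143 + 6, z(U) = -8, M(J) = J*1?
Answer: -144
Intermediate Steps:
M(J) = J
j = -137
a(d) = -17*d + d²/8 (a(d) = ((d² - 137*d) + d)/8 = (d² - 136*d)/8 = -17*d + d²/8)
-a(z(M((-5 - 1) - 2))) = -(-8)*(-136 - 8)/8 = -(-8)*(-144)/8 = -1*144 = -144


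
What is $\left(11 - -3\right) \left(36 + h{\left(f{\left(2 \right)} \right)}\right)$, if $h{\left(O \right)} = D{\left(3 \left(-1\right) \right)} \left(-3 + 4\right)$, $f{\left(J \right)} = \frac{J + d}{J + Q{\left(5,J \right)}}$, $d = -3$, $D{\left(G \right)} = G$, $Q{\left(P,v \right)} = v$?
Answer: $462$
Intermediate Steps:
$f{\left(J \right)} = \frac{-3 + J}{2 J}$ ($f{\left(J \right)} = \frac{J - 3}{J + J} = \frac{-3 + J}{2 J}$)
$h{\left(O \right)} = -3$ ($h{\left(O \right)} = 3 \left(-1\right) \left(-3 + 4\right) = \left(-3\right) 1 = -3$)
$\left(11 - -3\right) \left(36 + h{\left(f{\left(2 \right)} \right)}\right) = \left(11 - -3\right) \left(36 - 3\right) = \left(11 + 3\right) 33 = 14 \cdot 33 = 462$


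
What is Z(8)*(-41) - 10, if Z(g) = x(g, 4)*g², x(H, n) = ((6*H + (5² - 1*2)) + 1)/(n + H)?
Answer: -15754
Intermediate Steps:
x(H, n) = (24 + 6*H)/(H + n) (x(H, n) = ((6*H + (25 - 2)) + 1)/(H + n) = ((6*H + 23) + 1)/(H + n) = ((23 + 6*H) + 1)/(H + n) = (24 + 6*H)/(H + n))
Z(g) = 6*g² (Z(g) = (6*(4 + g)/(g + 4))*g² = (6*(4 + g)/(4 + g))*g² = 6*g²)
Z(8)*(-41) - 10 = (6*8²)*(-41) - 10 = (6*64)*(-41) - 10 = 384*(-41) - 10 = -15744 - 10 = -15754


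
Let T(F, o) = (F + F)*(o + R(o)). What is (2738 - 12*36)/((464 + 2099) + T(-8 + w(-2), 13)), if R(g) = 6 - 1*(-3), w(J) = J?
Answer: 2306/2123 ≈ 1.0862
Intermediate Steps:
R(g) = 9 (R(g) = 6 + 3 = 9)
T(F, o) = 2*F*(9 + o) (T(F, o) = (F + F)*(o + 9) = (2*F)*(9 + o) = 2*F*(9 + o))
(2738 - 12*36)/((464 + 2099) + T(-8 + w(-2), 13)) = (2738 - 12*36)/((464 + 2099) + 2*(-8 - 2)*(9 + 13)) = (2738 - 432)/(2563 + 2*(-10)*22) = 2306/(2563 - 440) = 2306/2123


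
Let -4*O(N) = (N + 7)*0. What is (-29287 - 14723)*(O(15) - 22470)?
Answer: 988904700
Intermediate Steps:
O(N) = 0 (O(N) = -(N + 7)*0/4 = -(7 + N)*0/4 = -1/4*0 = 0)
(-29287 - 14723)*(O(15) - 22470) = (-29287 - 14723)*(0 - 22470) = -44010*(-22470) = 988904700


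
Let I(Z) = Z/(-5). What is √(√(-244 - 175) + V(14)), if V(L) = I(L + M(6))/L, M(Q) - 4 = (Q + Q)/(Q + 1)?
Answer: √(-345 + 1225*I*√419)/35 ≈ 3.1772 + 3.2213*I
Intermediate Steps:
M(Q) = 4 + 2*Q/(1 + Q) (M(Q) = 4 + (Q + Q)/(Q + 1) = 4 + (2*Q)/(1 + Q) = 4 + 2*Q/(1 + Q))
I(Z) = -Z/5 (I(Z) = Z*(-⅕) = -Z/5)
V(L) = (-8/7 - L/5)/L (V(L) = (-(L + 2*(2 + 3*6)/(1 + 6))/5)/L = (-(L + 2*(2 + 18)/7)/5)/L = (-(L + 2*(⅐)*20)/5)/L = (-(L + 40/7)/5)/L = (-(40/7 + L)/5)/L = (-8/7 - L/5)/L)
√(√(-244 - 175) + V(14)) = √(√(-244 - 175) + (1/35)*(-40 - 7*14)/14) = √(√(-419) + (1/35)*(1/14)*(-40 - 98)) = √(I*√419 + (1/35)*(1/14)*(-138)) = √(I*√419 - 69/245) = √(-69/245 + I*√419)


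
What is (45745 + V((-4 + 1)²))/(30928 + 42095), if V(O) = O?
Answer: 45754/73023 ≈ 0.62657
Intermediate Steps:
(45745 + V((-4 + 1)²))/(30928 + 42095) = (45745 + (-4 + 1)²)/(30928 + 42095) = (45745 + (-3)²)/73023 = (45745 + 9)*(1/73023) = 45754*(1/73023) = 45754/73023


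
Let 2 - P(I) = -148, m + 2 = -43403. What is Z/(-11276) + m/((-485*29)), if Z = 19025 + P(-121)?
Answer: 43947681/31719388 ≈ 1.3855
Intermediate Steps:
m = -43405 (m = -2 - 43403 = -43405)
P(I) = 150 (P(I) = 2 - 1*(-148) = 2 + 148 = 150)
Z = 19175 (Z = 19025 + 150 = 19175)
Z/(-11276) + m/((-485*29)) = 19175/(-11276) - 43405/((-485*29)) = 19175*(-1/11276) - 43405/(-14065) = -19175/11276 - 43405*(-1/14065) = -19175/11276 + 8681/2813 = 43947681/31719388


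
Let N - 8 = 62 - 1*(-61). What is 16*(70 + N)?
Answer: 3216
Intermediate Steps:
N = 131 (N = 8 + (62 - 1*(-61)) = 8 + (62 + 61) = 8 + 123 = 131)
16*(70 + N) = 16*(70 + 131) = 16*201 = 3216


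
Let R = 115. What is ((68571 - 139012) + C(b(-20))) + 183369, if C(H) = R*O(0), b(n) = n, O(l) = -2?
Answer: 112698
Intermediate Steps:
C(H) = -230 (C(H) = 115*(-2) = -230)
((68571 - 139012) + C(b(-20))) + 183369 = ((68571 - 139012) - 230) + 183369 = (-70441 - 230) + 183369 = -70671 + 183369 = 112698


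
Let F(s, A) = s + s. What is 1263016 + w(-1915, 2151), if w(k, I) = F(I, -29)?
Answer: 1267318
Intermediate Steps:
F(s, A) = 2*s
w(k, I) = 2*I
1263016 + w(-1915, 2151) = 1263016 + 2*2151 = 1263016 + 4302 = 1267318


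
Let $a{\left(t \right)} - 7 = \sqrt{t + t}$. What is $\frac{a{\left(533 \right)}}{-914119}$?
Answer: $- \frac{7}{914119} - \frac{\sqrt{1066}}{914119} \approx -4.3375 \cdot 10^{-5}$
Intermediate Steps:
$a{\left(t \right)} = 7 + \sqrt{2} \sqrt{t}$ ($a{\left(t \right)} = 7 + \sqrt{t + t} = 7 + \sqrt{2 t} = 7 + \sqrt{2} \sqrt{t}$)
$\frac{a{\left(533 \right)}}{-914119} = \frac{7 + \sqrt{2} \sqrt{533}}{-914119} = \left(7 + \sqrt{1066}\right) \left(- \frac{1}{914119}\right) = - \frac{7}{914119} - \frac{\sqrt{1066}}{914119}$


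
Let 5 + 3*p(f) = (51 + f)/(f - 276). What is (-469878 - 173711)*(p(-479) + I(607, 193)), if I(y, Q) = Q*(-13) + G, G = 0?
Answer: 3659596366648/2265 ≈ 1.6157e+9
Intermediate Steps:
I(y, Q) = -13*Q (I(y, Q) = Q*(-13) + 0 = -13*Q + 0 = -13*Q)
p(f) = -5/3 + (51 + f)/(3*(-276 + f)) (p(f) = -5/3 + ((51 + f)/(f - 276))/3 = -5/3 + ((51 + f)/(-276 + f))/3 = -5/3 + (51 + f)/(3*(-276 + f)))
(-469878 - 173711)*(p(-479) + I(607, 193)) = (-469878 - 173711)*((1431 - 4*(-479))/(3*(-276 - 479)) - 13*193) = -643589*((⅓)*(1431 + 1916)/(-755) - 2509) = -643589*((⅓)*(-1/755)*3347 - 2509) = -643589*(-3347/2265 - 2509) = -643589*(-5686232/2265) = 3659596366648/2265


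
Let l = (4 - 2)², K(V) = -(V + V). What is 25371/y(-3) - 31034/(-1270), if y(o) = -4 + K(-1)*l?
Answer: 16172653/2540 ≈ 6367.2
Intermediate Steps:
K(V) = -2*V
l = 4 (l = 2² = 4)
y(o) = 4 (y(o) = -4 - 2*(-1)*4 = -4 + 2*4 = -4 + 8 = 4)
25371/y(-3) - 31034/(-1270) = 25371/4 - 31034/(-1270) = 25371*(¼) - 31034*(-1/1270) = 25371/4 + 15517/635 = 16172653/2540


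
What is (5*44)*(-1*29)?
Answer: -6380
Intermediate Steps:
(5*44)*(-1*29) = 220*(-29) = -6380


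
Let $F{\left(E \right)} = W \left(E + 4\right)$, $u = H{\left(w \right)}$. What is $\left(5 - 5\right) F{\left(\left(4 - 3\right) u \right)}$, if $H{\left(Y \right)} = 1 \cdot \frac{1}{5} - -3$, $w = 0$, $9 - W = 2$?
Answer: $0$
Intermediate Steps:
$W = 7$ ($W = 9 - 2 = 7$)
$H{\left(Y \right)} = \frac{16}{5}$ ($H{\left(Y \right)} = 1 \cdot \frac{1}{5} + 3 = \frac{1}{5} + 3 = \frac{16}{5}$)
$u = \frac{16}{5} \approx 3.2$
$F{\left(E \right)} = 28 + 7 E$ ($F{\left(E \right)} = 7 \left(E + 4\right) = 7 \left(4 + E\right) = 28 + 7 E$)
$\left(5 - 5\right) F{\left(\left(4 - 3\right) u \right)} = \left(5 - 5\right) \left(28 + 7 \left(4 - 3\right) \frac{16}{5}\right) = 0 \left(28 + 7 \cdot 1 \cdot \frac{16}{5}\right) = 0 \left(28 + 7 \cdot \frac{16}{5}\right) = 0 \left(28 + \frac{112}{5}\right) = 0 \cdot \frac{252}{5} = 0$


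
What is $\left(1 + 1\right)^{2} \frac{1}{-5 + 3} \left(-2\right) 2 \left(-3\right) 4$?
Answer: $-96$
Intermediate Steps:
$\left(1 + 1\right)^{2} \frac{1}{-5 + 3} \left(-2\right) 2 \left(-3\right) 4 = 2^{2} \frac{1}{-2} \left(-2\right) \left(\left(-6\right) 4\right) = 4 \left(\left(- \frac{1}{2}\right) \left(-2\right)\right) \left(-24\right) = 4 \cdot 1 \left(-24\right) = 4 \left(-24\right) = -96$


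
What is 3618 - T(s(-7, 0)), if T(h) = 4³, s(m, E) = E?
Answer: 3554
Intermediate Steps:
T(h) = 64
3618 - T(s(-7, 0)) = 3618 - 1*64 = 3618 - 64 = 3554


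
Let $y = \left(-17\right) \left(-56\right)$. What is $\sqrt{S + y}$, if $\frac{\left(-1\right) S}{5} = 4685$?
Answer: $3 i \sqrt{2497} \approx 149.91 i$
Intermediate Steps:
$S = -23425$ ($S = \left(-5\right) 4685 = -23425$)
$y = 952$
$\sqrt{S + y} = \sqrt{-23425 + 952} = \sqrt{-22473} = 3 i \sqrt{2497}$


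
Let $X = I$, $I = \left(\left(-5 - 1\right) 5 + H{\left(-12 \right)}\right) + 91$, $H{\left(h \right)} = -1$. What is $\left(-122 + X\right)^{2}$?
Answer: $3844$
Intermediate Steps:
$I = 60$ ($I = \left(\left(-5 - 1\right) 5 - 1\right) + 91 = \left(\left(-6\right) 5 - 1\right) + 91 = \left(-30 - 1\right) + 91 = -31 + 91 = 60$)
$X = 60$
$\left(-122 + X\right)^{2} = \left(-122 + 60\right)^{2} = \left(-62\right)^{2} = 3844$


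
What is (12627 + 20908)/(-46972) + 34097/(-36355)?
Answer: -2820769209/1707667060 ≈ -1.6518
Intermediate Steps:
(12627 + 20908)/(-46972) + 34097/(-36355) = 33535*(-1/46972) + 34097*(-1/36355) = -33535/46972 - 34097/36355 = -2820769209/1707667060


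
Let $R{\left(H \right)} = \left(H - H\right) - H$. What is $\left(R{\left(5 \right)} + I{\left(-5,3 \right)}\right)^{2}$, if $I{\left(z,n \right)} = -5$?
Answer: $100$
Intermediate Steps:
$R{\left(H \right)} = - H$ ($R{\left(H \right)} = 0 - H = - H$)
$\left(R{\left(5 \right)} + I{\left(-5,3 \right)}\right)^{2} = \left(\left(-1\right) 5 - 5\right)^{2} = \left(-5 - 5\right)^{2} = \left(-10\right)^{2} = 100$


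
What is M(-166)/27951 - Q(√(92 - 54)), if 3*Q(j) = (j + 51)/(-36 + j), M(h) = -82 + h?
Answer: 8574037/17581179 + 29*√38/1258 ≈ 0.62979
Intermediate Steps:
Q(j) = (51 + j)/(3*(-36 + j)) (Q(j) = ((j + 51)/(-36 + j))/3 = ((51 + j)/(-36 + j))/3 = (51 + j)/(3*(-36 + j)))
M(-166)/27951 - Q(√(92 - 54)) = (-82 - 166)/27951 - (51 + √(92 - 54))/(3*(-36 + √(92 - 54))) = -248*1/27951 - (51 + √38)/(3*(-36 + √38)) = -248/27951 - (51 + √38)/(3*(-36 + √38))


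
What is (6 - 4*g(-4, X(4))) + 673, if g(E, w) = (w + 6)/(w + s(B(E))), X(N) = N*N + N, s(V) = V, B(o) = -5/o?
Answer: 57299/85 ≈ 674.11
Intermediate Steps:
X(N) = N + N² (X(N) = N² + N = N + N²)
g(E, w) = (6 + w)/(w - 5/E) (g(E, w) = (w + 6)/(w - 5/E) = (6 + w)/(w - 5/E))
(6 - 4*g(-4, X(4))) + 673 = (6 - (-16)*(6 + 4*(1 + 4))/(-5 - 16*(1 + 4))) + 673 = (6 - (-16)*(6 + 4*5)/(-5 - 16*5)) + 673 = (6 - (-16)*(6 + 20)/(-5 - 4*20)) + 673 = (6 - (-16)*26/(-5 - 80)) + 673 = (6 - (-16)*26/(-85)) + 673 = (6 - (-16)*(-1)*26/85) + 673 = (6 - 4*104/85) + 673 = (6 - 416/85) + 673 = 94/85 + 673 = 57299/85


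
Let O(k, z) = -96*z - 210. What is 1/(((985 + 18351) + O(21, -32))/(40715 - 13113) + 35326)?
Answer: 13801/487545225 ≈ 2.8307e-5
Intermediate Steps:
O(k, z) = -210 - 96*z
1/(((985 + 18351) + O(21, -32))/(40715 - 13113) + 35326) = 1/(((985 + 18351) + (-210 - 96*(-32)))/(40715 - 13113) + 35326) = 1/((19336 + (-210 + 3072))/27602 + 35326) = 1/((19336 + 2862)*(1/27602) + 35326) = 1/(22198*(1/27602) + 35326) = 1/(11099/13801 + 35326) = 1/(487545225/13801) = 13801/487545225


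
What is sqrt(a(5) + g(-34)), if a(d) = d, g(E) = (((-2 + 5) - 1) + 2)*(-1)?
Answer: 1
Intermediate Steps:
g(E) = -4 (g(E) = ((3 - 1) + 2)*(-1) = (2 + 2)*(-1) = 4*(-1) = -4)
sqrt(a(5) + g(-34)) = sqrt(5 - 4) = sqrt(1) = 1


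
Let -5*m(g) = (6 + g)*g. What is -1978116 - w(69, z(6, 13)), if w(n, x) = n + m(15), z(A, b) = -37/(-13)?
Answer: -1978122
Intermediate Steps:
z(A, b) = 37/13 (z(A, b) = -37*(-1/13) = 37/13)
m(g) = -g*(6 + g)/5 (m(g) = -(6 + g)*g/5 = -g*(6 + g)/5)
w(n, x) = -63 + n (w(n, x) = n - ⅕*15*(6 + 15) = n - ⅕*15*21 = n - 63 = -63 + n)
-1978116 - w(69, z(6, 13)) = -1978116 - (-63 + 69) = -1978116 - 1*6 = -1978116 - 6 = -1978122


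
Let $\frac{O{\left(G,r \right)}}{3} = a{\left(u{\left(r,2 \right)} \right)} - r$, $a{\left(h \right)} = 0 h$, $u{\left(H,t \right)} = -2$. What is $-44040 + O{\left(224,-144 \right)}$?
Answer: $-43608$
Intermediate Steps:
$a{\left(h \right)} = 0$
$O{\left(G,r \right)} = - 3 r$ ($O{\left(G,r \right)} = 3 \left(0 - r\right) = 3 \left(- r\right) = - 3 r$)
$-44040 + O{\left(224,-144 \right)} = -44040 - -432 = -44040 + 432 = -43608$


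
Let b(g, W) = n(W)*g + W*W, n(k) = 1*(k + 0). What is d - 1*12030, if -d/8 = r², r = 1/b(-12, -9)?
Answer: -429723638/35721 ≈ -12030.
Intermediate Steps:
n(k) = k (n(k) = 1*k = k)
b(g, W) = W² + W*g (b(g, W) = W*g + W*W = W*g + W² = W² + W*g)
r = 1/189 (r = 1/(-9*(-9 - 12)) = 1/(-9*(-21)) = 1/189 ≈ 0.0052910)
d = -8/35721 (d = -8*(1/189)² = -8*1/35721 = -8/35721 ≈ -0.00022396)
d - 1*12030 = -8/35721 - 1*12030 = -8/35721 - 12030 = -429723638/35721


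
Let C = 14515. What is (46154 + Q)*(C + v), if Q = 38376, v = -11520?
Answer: 253167350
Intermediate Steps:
(46154 + Q)*(C + v) = (46154 + 38376)*(14515 - 11520) = 84530*2995 = 253167350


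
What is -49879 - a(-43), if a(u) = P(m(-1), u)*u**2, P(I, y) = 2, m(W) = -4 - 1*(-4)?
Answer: -53577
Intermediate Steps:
m(W) = 0 (m(W) = -4 + 4 = 0)
a(u) = 2*u**2
-49879 - a(-43) = -49879 - 2*(-43)**2 = -49879 - 2*1849 = -49879 - 1*3698 = -49879 - 3698 = -53577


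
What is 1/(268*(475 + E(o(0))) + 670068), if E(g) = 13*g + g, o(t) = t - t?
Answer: 1/797368 ≈ 1.2541e-6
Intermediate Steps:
o(t) = 0
E(g) = 14*g
1/(268*(475 + E(o(0))) + 670068) = 1/(268*(475 + 14*0) + 670068) = 1/(268*(475 + 0) + 670068) = 1/(268*475 + 670068) = 1/(127300 + 670068) = 1/797368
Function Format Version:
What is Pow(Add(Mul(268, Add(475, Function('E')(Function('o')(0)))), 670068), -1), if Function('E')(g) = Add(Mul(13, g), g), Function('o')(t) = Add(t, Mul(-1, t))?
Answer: Rational(1, 797368) ≈ 1.2541e-6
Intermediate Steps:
Function('o')(t) = 0
Function('E')(g) = Mul(14, g)
Pow(Add(Mul(268, Add(475, Function('E')(Function('o')(0)))), 670068), -1) = Pow(Add(Mul(268, Add(475, Mul(14, 0))), 670068), -1) = Pow(Add(Mul(268, Add(475, 0)), 670068), -1) = Pow(Add(Mul(268, 475), 670068), -1) = Pow(Add(127300, 670068), -1) = Pow(797368, -1) = Rational(1, 797368)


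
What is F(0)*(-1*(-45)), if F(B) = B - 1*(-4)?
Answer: 180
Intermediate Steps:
F(B) = 4 + B (F(B) = B + 4 = 4 + B)
F(0)*(-1*(-45)) = (4 + 0)*(-1*(-45)) = 4*45 = 180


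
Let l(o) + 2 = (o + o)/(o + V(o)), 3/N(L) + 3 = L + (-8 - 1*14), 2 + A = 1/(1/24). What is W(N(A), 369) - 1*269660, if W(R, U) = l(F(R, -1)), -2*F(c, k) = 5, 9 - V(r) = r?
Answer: -2426963/9 ≈ -2.6966e+5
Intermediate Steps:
V(r) = 9 - r
A = 22 (A = -2 + 1/(1/24) = -2 + 24 = 22)
F(c, k) = -5/2 (F(c, k) = -1/2*5 = -5/2)
N(L) = 3/(-25 + L) (N(L) = 3/(-3 + (L + (-8 - 1*14))) = 3/(-3 + (L + (-8 - 14))) = 3/(-3 + (L - 22)) = 3/(-3 + (-22 + L)) = 3/(-25 + L))
l(o) = -2 + 2*o/9 (l(o) = -2 + (o + o)/(o + (9 - o)) = -2 + (2*o)/9 = -2 + (2*o)*(1/9) = -2 + 2*o/9)
W(R, U) = -23/9 (W(R, U) = -2 + (2/9)*(-5/2) = -2 - 5/9 = -23/9)
W(N(A), 369) - 1*269660 = -23/9 - 1*269660 = -23/9 - 269660 = -2426963/9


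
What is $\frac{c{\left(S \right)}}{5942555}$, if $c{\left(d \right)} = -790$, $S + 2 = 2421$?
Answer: $- \frac{158}{1188511} \approx -0.00013294$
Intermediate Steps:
$S = 2419$ ($S = -2 + 2421 = 2419$)
$\frac{c{\left(S \right)}}{5942555} = - \frac{790}{5942555} = \left(-790\right) \frac{1}{5942555} = - \frac{158}{1188511}$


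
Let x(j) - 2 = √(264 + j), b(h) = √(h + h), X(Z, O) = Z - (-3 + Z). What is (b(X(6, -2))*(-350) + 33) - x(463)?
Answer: 31 - √727 - 350*√6 ≈ -853.28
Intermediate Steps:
X(Z, O) = 3 (X(Z, O) = Z + (3 - Z) = 3)
b(h) = √2*√h (b(h) = √(2*h) = √2*√h)
x(j) = 2 + √(264 + j)
(b(X(6, -2))*(-350) + 33) - x(463) = ((√2*√3)*(-350) + 33) - (2 + √(264 + 463)) = (√6*(-350) + 33) - (2 + √727) = (-350*√6 + 33) + (-2 - √727) = (33 - 350*√6) + (-2 - √727) = 31 - √727 - 350*√6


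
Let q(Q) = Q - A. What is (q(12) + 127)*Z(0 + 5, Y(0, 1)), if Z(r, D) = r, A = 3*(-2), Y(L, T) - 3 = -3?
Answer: 725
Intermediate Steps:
Y(L, T) = 0 (Y(L, T) = 3 - 3 = 0)
A = -6
q(Q) = 6 + Q (q(Q) = Q - 1*(-6) = Q + 6 = 6 + Q)
(q(12) + 127)*Z(0 + 5, Y(0, 1)) = ((6 + 12) + 127)*(0 + 5) = (18 + 127)*5 = 145*5 = 725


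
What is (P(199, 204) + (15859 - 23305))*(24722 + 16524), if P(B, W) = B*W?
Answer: 1367304900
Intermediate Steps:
(P(199, 204) + (15859 - 23305))*(24722 + 16524) = (199*204 + (15859 - 23305))*(24722 + 16524) = (40596 - 7446)*41246 = 33150*41246 = 1367304900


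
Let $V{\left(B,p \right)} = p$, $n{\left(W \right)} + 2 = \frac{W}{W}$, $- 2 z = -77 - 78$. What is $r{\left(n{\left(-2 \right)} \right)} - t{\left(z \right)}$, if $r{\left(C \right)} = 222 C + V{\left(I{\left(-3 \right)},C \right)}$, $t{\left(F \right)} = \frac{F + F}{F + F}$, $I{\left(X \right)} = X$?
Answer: $-224$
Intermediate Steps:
$z = \frac{155}{2}$ ($z = - \frac{-77 - 78}{2} = \left(- \frac{1}{2}\right) \left(-155\right) = \frac{155}{2} \approx 77.5$)
$n{\left(W \right)} = -1$ ($n{\left(W \right)} = -2 + \frac{W}{W} = -2 + 1 = -1$)
$t{\left(F \right)} = 1$ ($t{\left(F \right)} = \frac{2 F}{2 F} = 2 F \frac{1}{2 F} = 1$)
$r{\left(C \right)} = 223 C$ ($r{\left(C \right)} = 222 C + C = 223 C$)
$r{\left(n{\left(-2 \right)} \right)} - t{\left(z \right)} = 223 \left(-1\right) - 1 = -223 - 1 = -224$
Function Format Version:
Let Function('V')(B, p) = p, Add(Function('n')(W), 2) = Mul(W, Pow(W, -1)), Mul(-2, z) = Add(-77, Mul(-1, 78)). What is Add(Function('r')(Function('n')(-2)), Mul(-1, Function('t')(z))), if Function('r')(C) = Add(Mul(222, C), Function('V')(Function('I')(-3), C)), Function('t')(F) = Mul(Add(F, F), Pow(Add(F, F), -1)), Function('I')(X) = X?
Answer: -224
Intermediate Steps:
z = Rational(155, 2) (z = Mul(Rational(-1, 2), Add(-77, Mul(-1, 78))) = Mul(Rational(-1, 2), Add(-77, -78)) = Mul(Rational(-1, 2), -155) = Rational(155, 2) ≈ 77.500)
Function('n')(W) = -1 (Function('n')(W) = Add(-2, Mul(W, Pow(W, -1))) = Add(-2, 1) = -1)
Function('t')(F) = 1 (Function('t')(F) = Mul(Mul(2, F), Pow(Mul(2, F), -1)) = Mul(Mul(2, F), Mul(Rational(1, 2), Pow(F, -1))) = 1)
Function('r')(C) = Mul(223, C) (Function('r')(C) = Add(Mul(222, C), C) = Mul(223, C))
Add(Function('r')(Function('n')(-2)), Mul(-1, Function('t')(z))) = Add(Mul(223, -1), Mul(-1, 1)) = Add(-223, -1) = -224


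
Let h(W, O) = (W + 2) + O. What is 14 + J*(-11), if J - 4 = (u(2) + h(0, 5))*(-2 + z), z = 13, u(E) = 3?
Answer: -1240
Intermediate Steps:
h(W, O) = 2 + O + W (h(W, O) = (2 + W) + O = 2 + O + W)
J = 114 (J = 4 + (3 + (2 + 5 + 0))*(-2 + 13) = 4 + (3 + 7)*11 = 4 + 10*11 = 4 + 110 = 114)
14 + J*(-11) = 14 + 114*(-11) = 14 - 1254 = -1240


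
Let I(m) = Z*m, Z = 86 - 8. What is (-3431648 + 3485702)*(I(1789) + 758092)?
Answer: 48520708236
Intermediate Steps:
Z = 78
I(m) = 78*m
(-3431648 + 3485702)*(I(1789) + 758092) = (-3431648 + 3485702)*(78*1789 + 758092) = 54054*(139542 + 758092) = 54054*897634 = 48520708236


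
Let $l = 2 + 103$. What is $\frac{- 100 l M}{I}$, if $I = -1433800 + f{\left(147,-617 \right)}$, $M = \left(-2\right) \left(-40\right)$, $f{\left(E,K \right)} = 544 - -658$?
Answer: $\frac{420000}{716299} \approx 0.58635$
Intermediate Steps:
$f{\left(E,K \right)} = 1202$ ($f{\left(E,K \right)} = 544 + 658 = 1202$)
$l = 105$
$M = 80$
$I = -1432598$ ($I = -1433800 + 1202 = -1432598$)
$\frac{- 100 l M}{I} = \frac{\left(-100\right) 105 \cdot 80}{-1432598} = \left(-10500\right) 80 \left(- \frac{1}{1432598}\right) = \left(-840000\right) \left(- \frac{1}{1432598}\right) = \frac{420000}{716299}$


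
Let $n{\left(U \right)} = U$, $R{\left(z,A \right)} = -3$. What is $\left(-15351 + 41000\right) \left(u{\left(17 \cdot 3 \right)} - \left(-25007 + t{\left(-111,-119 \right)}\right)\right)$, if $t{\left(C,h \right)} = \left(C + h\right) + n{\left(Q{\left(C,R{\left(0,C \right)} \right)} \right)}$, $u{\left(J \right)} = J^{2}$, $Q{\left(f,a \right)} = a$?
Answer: $714093809$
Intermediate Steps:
$t{\left(C,h \right)} = -3 + C + h$ ($t{\left(C,h \right)} = \left(C + h\right) - 3 = -3 + C + h$)
$\left(-15351 + 41000\right) \left(u{\left(17 \cdot 3 \right)} - \left(-25007 + t{\left(-111,-119 \right)}\right)\right) = \left(-15351 + 41000\right) \left(\left(17 \cdot 3\right)^{2} + \left(25007 - \left(-3 - 111 - 119\right)\right)\right) = 25649 \left(51^{2} + \left(25007 - -233\right)\right) = 25649 \left(2601 + \left(25007 + 233\right)\right) = 25649 \left(2601 + 25240\right) = 25649 \cdot 27841 = 714093809$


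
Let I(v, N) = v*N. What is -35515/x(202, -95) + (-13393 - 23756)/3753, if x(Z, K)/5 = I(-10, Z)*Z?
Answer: -5043873467/510458040 ≈ -9.8811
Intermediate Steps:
I(v, N) = N*v
x(Z, K) = -50*Z² (x(Z, K) = 5*((Z*(-10))*Z) = 5*((-10*Z)*Z) = 5*(-10*Z²) = -50*Z²)
-35515/x(202, -95) + (-13393 - 23756)/3753 = -35515/((-50*202²)) + (-13393 - 23756)/3753 = -35515/((-50*40804)) - 37149*1/3753 = -35515/(-2040200) - 12383/1251 = -35515*(-1/2040200) - 12383/1251 = 7103/408040 - 12383/1251 = -5043873467/510458040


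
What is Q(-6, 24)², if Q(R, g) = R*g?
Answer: 20736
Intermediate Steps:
Q(-6, 24)² = (-6*24)² = (-144)² = 20736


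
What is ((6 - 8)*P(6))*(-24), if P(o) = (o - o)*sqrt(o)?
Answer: 0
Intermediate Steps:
P(o) = 0 (P(o) = 0*sqrt(o) = 0)
((6 - 8)*P(6))*(-24) = ((6 - 8)*0)*(-24) = -2*0*(-24) = 0*(-24) = 0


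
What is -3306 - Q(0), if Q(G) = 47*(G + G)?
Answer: -3306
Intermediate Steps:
Q(G) = 94*G (Q(G) = 47*(2*G) = 94*G)
-3306 - Q(0) = -3306 - 94*0 = -3306 - 1*0 = -3306 + 0 = -3306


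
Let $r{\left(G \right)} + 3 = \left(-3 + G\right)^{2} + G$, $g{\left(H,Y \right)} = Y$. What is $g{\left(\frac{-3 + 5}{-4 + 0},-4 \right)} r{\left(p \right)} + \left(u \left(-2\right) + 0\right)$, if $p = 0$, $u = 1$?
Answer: $-26$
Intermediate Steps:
$r{\left(G \right)} = -3 + G + \left(-3 + G\right)^{2}$ ($r{\left(G \right)} = -3 + \left(\left(-3 + G\right)^{2} + G\right) = -3 + \left(G + \left(-3 + G\right)^{2}\right) = -3 + G + \left(-3 + G\right)^{2}$)
$g{\left(\frac{-3 + 5}{-4 + 0},-4 \right)} r{\left(p \right)} + \left(u \left(-2\right) + 0\right) = - 4 \left(-3 + 0 + \left(-3 + 0\right)^{2}\right) + \left(1 \left(-2\right) + 0\right) = - 4 \left(-3 + 0 + \left(-3\right)^{2}\right) + \left(-2 + 0\right) = - 4 \left(-3 + 0 + 9\right) - 2 = \left(-4\right) 6 - 2 = -24 - 2 = -26$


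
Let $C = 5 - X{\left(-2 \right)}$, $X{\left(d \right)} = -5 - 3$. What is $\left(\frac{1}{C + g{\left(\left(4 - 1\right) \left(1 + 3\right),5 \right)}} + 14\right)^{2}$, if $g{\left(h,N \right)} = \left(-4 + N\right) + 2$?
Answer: $\frac{50625}{256} \approx 197.75$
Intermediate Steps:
$X{\left(d \right)} = -8$
$g{\left(h,N \right)} = -2 + N$
$C = 13$ ($C = 5 - -8 = 5 + 8 = 13$)
$\left(\frac{1}{C + g{\left(\left(4 - 1\right) \left(1 + 3\right),5 \right)}} + 14\right)^{2} = \left(\frac{1}{13 + \left(-2 + 5\right)} + 14\right)^{2} = \left(\frac{1}{13 + 3} + 14\right)^{2} = \left(\frac{1}{16} + 14\right)^{2} = \left(\frac{225}{16}\right)^{2} = \frac{50625}{256}$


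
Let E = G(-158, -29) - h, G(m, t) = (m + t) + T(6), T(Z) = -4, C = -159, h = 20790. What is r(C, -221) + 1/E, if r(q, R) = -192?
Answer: -4028353/20981 ≈ -192.00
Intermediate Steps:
G(m, t) = -4 + m + t (G(m, t) = (m + t) - 4 = -4 + m + t)
E = -20981 (E = (-4 - 158 - 29) - 1*20790 = -191 - 20790 = -20981)
r(C, -221) + 1/E = -192 + 1/(-20981) = -192 - 1/20981 = -4028353/20981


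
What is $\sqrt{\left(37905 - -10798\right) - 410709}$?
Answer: $i \sqrt{362006} \approx 601.67 i$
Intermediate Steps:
$\sqrt{\left(37905 - -10798\right) - 410709} = \sqrt{\left(37905 + 10798\right) - 410709} = \sqrt{48703 - 410709} = \sqrt{-362006} = i \sqrt{362006}$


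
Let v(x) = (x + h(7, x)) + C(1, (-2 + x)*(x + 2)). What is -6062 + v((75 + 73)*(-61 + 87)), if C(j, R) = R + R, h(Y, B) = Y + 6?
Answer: 29611999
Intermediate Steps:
h(Y, B) = 6 + Y
C(j, R) = 2*R
v(x) = 13 + x + 2*(-2 + x)*(2 + x) (v(x) = (x + (6 + 7)) + 2*((-2 + x)*(x + 2)) = (x + 13) + 2*((-2 + x)*(2 + x)) = (13 + x) + 2*(-2 + x)*(2 + x) = 13 + x + 2*(-2 + x)*(2 + x))
-6062 + v((75 + 73)*(-61 + 87)) = -6062 + (5 + (75 + 73)*(-61 + 87) + 2*((75 + 73)*(-61 + 87))**2) = -6062 + (5 + 148*26 + 2*(148*26)**2) = -6062 + (5 + 3848 + 2*3848**2) = -6062 + (5 + 3848 + 2*14807104) = -6062 + (5 + 3848 + 29614208) = -6062 + 29618061 = 29611999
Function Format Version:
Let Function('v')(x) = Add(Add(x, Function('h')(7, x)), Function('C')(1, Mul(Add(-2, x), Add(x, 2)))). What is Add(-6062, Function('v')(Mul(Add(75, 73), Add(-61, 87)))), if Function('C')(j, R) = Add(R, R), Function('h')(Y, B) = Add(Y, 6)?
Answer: 29611999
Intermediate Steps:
Function('h')(Y, B) = Add(6, Y)
Function('C')(j, R) = Mul(2, R)
Function('v')(x) = Add(13, x, Mul(2, Add(-2, x), Add(2, x))) (Function('v')(x) = Add(Add(x, Add(6, 7)), Mul(2, Mul(Add(-2, x), Add(x, 2)))) = Add(Add(x, 13), Mul(2, Mul(Add(-2, x), Add(2, x)))) = Add(Add(13, x), Mul(2, Add(-2, x), Add(2, x))) = Add(13, x, Mul(2, Add(-2, x), Add(2, x))))
Add(-6062, Function('v')(Mul(Add(75, 73), Add(-61, 87)))) = Add(-6062, Add(5, Mul(Add(75, 73), Add(-61, 87)), Mul(2, Pow(Mul(Add(75, 73), Add(-61, 87)), 2)))) = Add(-6062, Add(5, Mul(148, 26), Mul(2, Pow(Mul(148, 26), 2)))) = Add(-6062, Add(5, 3848, Mul(2, Pow(3848, 2)))) = Add(-6062, Add(5, 3848, Mul(2, 14807104))) = Add(-6062, Add(5, 3848, 29614208)) = Add(-6062, 29618061) = 29611999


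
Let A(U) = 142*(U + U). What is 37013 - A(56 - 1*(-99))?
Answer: -7007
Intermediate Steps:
A(U) = 284*U (A(U) = 142*(2*U) = 284*U)
37013 - A(56 - 1*(-99)) = 37013 - 284*(56 - 1*(-99)) = 37013 - 284*(56 + 99) = 37013 - 284*155 = 37013 - 1*44020 = 37013 - 44020 = -7007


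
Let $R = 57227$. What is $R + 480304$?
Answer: $537531$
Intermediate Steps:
$R + 480304 = 57227 + 480304 = 537531$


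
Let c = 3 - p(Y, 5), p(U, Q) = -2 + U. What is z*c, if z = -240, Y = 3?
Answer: -480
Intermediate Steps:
c = 2 (c = 3 - (-2 + 3) = 3 - 1*1 = 3 - 1 = 2)
z*c = -240*2 = -480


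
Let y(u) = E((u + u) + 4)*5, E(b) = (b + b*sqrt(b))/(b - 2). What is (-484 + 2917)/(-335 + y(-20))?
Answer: -11602977/1586689 - 4992516*I/7933445 ≈ -7.3127 - 0.6293*I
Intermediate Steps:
E(b) = (b + b**(3/2))/(-2 + b)
y(u) = 5*(4 + (4 + 2*u)**(3/2) + 2*u)/(2 + 2*u) (y(u) = ((((u + u) + 4) + ((u + u) + 4)**(3/2))/(-2 + ((u + u) + 4)))*5 = (((2*u + 4) + (2*u + 4)**(3/2))/(-2 + (2*u + 4)))*5 = (((4 + 2*u) + (4 + 2*u)**(3/2))/(-2 + (4 + 2*u)))*5 = ((4 + (4 + 2*u)**(3/2) + 2*u)/(2 + 2*u))*5 = 5*(4 + (4 + 2*u)**(3/2) + 2*u)/(2 + 2*u))
(-484 + 2917)/(-335 + y(-20)) = (-484 + 2917)/(-335 + 5*(2 - 20 + sqrt(2)*(2 - 20)**(3/2))/(1 - 20)) = 2433/(-335 + 5*(2 - 20 + sqrt(2)*(-18)**(3/2))/(-19)) = 2433/(-335 + 5*(-1/19)*(2 - 20 + sqrt(2)*(-54*I*sqrt(2)))) = 2433/(-335 + 5*(-1/19)*(2 - 20 - 108*I)) = 2433/(-335 + 5*(-1/19)*(-18 - 108*I)) = 2433/(-335 + (90/19 + 540*I/19)) = 2433/(-6275/19 + 540*I/19) = 2433*(361*(-6275/19 - 540*I/19)/39667225) = 878313*(-6275/19 - 540*I/19)/39667225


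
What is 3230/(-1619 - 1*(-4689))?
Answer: 323/307 ≈ 1.0521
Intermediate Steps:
3230/(-1619 - 1*(-4689)) = 3230/(-1619 + 4689) = 3230/3070 = 3230*(1/3070) = 323/307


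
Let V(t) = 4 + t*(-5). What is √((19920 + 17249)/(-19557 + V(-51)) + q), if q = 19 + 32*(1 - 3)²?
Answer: √54027394826/19298 ≈ 12.045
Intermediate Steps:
V(t) = 4 - 5*t
q = 147 (q = 19 + 32*(-2)² = 19 + 32*4 = 19 + 128 = 147)
√((19920 + 17249)/(-19557 + V(-51)) + q) = √((19920 + 17249)/(-19557 + (4 - 5*(-51))) + 147) = √(37169/(-19557 + (4 + 255)) + 147) = √(37169/(-19557 + 259) + 147) = √(37169/(-19298) + 147) = √(37169*(-1/19298) + 147) = √(-37169/19298 + 147) = √(2799637/19298) = √54027394826/19298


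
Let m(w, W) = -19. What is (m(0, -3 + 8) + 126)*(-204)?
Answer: -21828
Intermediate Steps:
(m(0, -3 + 8) + 126)*(-204) = (-19 + 126)*(-204) = 107*(-204) = -21828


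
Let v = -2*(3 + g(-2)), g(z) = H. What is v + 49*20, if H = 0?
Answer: 974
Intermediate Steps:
g(z) = 0
v = -6 (v = -2*(3 + 0) = -2*3 = -6)
v + 49*20 = -6 + 49*20 = -6 + 980 = 974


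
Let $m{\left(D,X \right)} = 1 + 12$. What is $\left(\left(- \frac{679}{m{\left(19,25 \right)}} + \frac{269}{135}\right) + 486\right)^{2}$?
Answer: $\frac{584860916644}{3080025} \approx 1.8989 \cdot 10^{5}$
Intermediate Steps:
$m{\left(D,X \right)} = 13$
$\left(\left(- \frac{679}{m{\left(19,25 \right)}} + \frac{269}{135}\right) + 486\right)^{2} = \left(\left(- \frac{679}{13} + \frac{269}{135}\right) + 486\right)^{2} = \left(- \frac{88168}{1755} + 486\right)^{2} = \left(\frac{764762}{1755}\right)^{2} = \frac{584860916644}{3080025}$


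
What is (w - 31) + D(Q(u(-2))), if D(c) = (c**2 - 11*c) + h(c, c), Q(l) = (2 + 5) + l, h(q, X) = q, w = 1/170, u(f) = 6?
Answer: 1361/170 ≈ 8.0059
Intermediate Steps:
w = 1/170 ≈ 0.0058824
Q(l) = 7 + l
D(c) = c**2 - 10*c (D(c) = (c**2 - 11*c) + c = c**2 - 10*c)
(w - 31) + D(Q(u(-2))) = (1/170 - 31) + (7 + 6)*(-10 + (7 + 6)) = -5269/170 + 13*(-10 + 13) = -5269/170 + 13*3 = -5269/170 + 39 = 1361/170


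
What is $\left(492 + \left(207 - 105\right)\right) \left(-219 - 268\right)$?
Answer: $-289278$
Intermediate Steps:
$\left(492 + \left(207 - 105\right)\right) \left(-219 - 268\right) = \left(492 + 102\right) \left(-487\right) = 594 \left(-487\right) = -289278$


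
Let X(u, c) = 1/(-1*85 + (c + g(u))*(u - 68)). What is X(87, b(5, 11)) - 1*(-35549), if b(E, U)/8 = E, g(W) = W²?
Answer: 5136332815/144486 ≈ 35549.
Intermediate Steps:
b(E, U) = 8*E
X(u, c) = 1/(-85 + (-68 + u)*(c + u²)) (X(u, c) = 1/(-1*85 + (c + u²)*(u - 68)) = 1/(-85 + (c + u²)*(-68 + u)) = 1/(-85 + (-68 + u)*(c + u²)))
X(87, b(5, 11)) - 1*(-35549) = 1/(-85 + 87³ - 544*5 - 68*87² + (8*5)*87) - 1*(-35549) = 1/(-85 + 658503 - 68*40 - 68*7569 + 40*87) + 35549 = 1/(-85 + 658503 - 2720 - 514692 + 3480) + 35549 = 1/144486 + 35549 = 5136332815/144486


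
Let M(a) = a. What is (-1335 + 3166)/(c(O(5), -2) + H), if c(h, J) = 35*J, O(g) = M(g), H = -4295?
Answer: -1831/4365 ≈ -0.41947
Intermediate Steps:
O(g) = g
(-1335 + 3166)/(c(O(5), -2) + H) = (-1335 + 3166)/(35*(-2) - 4295) = 1831/(-70 - 4295) = 1831/(-4365) = 1831*(-1/4365) = -1831/4365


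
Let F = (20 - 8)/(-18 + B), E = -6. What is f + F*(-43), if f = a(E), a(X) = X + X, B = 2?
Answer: 81/4 ≈ 20.250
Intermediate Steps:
a(X) = 2*X
F = -¾ (F = (20 - 8)/(-18 + 2) = 12/(-16) = 12*(-1/16) = -¾ ≈ -0.75000)
f = -12 (f = 2*(-6) = -12)
f + F*(-43) = -12 - ¾*(-43) = -12 + 129/4 = 81/4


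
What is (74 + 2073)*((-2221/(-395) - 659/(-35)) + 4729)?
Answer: 28218650071/2765 ≈ 1.0206e+7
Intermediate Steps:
(74 + 2073)*((-2221/(-395) - 659/(-35)) + 4729) = 2147*((-2221*(-1/395) - 659*(-1/35)) + 4729) = 2147*((2221/395 + 659/35) + 4729) = 2147*(67608/2765 + 4729) = 2147*(13143293/2765) = 28218650071/2765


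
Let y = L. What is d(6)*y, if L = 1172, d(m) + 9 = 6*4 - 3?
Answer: 14064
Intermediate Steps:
d(m) = 12 (d(m) = -9 + (6*4 - 3) = -9 + (24 - 3) = -9 + 21 = 12)
y = 1172
d(6)*y = 12*1172 = 14064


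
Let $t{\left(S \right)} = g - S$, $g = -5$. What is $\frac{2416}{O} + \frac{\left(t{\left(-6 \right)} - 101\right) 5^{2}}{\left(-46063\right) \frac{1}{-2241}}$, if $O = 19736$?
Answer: $- \frac{13807456474}{113637421} \approx -121.5$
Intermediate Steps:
$t{\left(S \right)} = -5 - S$
$\frac{2416}{O} + \frac{\left(t{\left(-6 \right)} - 101\right) 5^{2}}{\left(-46063\right) \frac{1}{-2241}} = \frac{2416}{19736} + \frac{\left(\left(-5 - -6\right) - 101\right) 5^{2}}{\left(-46063\right) \frac{1}{-2241}} = 2416 \cdot \frac{1}{19736} + \frac{\left(\left(-5 + 6\right) - 101\right) 25}{\left(-46063\right) \left(- \frac{1}{2241}\right)} = \frac{302}{2467} + \frac{\left(1 - 101\right) 25}{\frac{46063}{2241}} = \frac{302}{2467} + \left(-100\right) 25 \cdot \frac{2241}{46063} = \frac{302}{2467} - \frac{5602500}{46063} = - \frac{13807456474}{113637421}$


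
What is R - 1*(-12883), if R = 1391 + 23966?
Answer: 38240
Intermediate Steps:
R = 25357
R - 1*(-12883) = 25357 - 1*(-12883) = 25357 + 12883 = 38240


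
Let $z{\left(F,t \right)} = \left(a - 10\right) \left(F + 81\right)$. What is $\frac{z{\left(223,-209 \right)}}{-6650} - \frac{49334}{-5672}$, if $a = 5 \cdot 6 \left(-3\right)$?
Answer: $\frac{263421}{19852} \approx 13.269$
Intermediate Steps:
$a = -90$ ($a = 30 \left(-3\right) = -90$)
$z{\left(F,t \right)} = -8100 - 100 F$ ($z{\left(F,t \right)} = \left(-90 - 10\right) \left(F + 81\right) = - 100 \left(81 + F\right) = -8100 - 100 F$)
$\frac{z{\left(223,-209 \right)}}{-6650} - \frac{49334}{-5672} = \frac{-8100 - 22300}{-6650} - \frac{49334}{-5672} = \left(-8100 - 22300\right) \left(- \frac{1}{6650}\right) - - \frac{24667}{2836} = \left(-30400\right) \left(- \frac{1}{6650}\right) + \frac{24667}{2836} = \frac{32}{7} + \frac{24667}{2836} = \frac{263421}{19852}$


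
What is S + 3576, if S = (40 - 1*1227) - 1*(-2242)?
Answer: 4631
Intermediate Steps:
S = 1055 (S = (40 - 1227) + 2242 = -1187 + 2242 = 1055)
S + 3576 = 1055 + 3576 = 4631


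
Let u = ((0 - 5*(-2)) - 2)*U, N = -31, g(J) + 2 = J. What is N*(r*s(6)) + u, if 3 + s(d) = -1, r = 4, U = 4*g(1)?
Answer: 464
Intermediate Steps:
g(J) = -2 + J
U = -4 (U = 4*(-2 + 1) = 4*(-1) = -4)
s(d) = -4 (s(d) = -3 - 1 = -4)
u = -32 (u = ((0 - 5*(-2)) - 2)*(-4) = ((0 + 10) - 2)*(-4) = (10 - 2)*(-4) = 8*(-4) = -32)
N*(r*s(6)) + u = -124*(-4) - 32 = -31*(-16) - 32 = 496 - 32 = 464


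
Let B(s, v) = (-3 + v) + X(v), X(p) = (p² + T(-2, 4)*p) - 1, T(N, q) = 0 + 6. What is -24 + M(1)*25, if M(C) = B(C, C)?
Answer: 76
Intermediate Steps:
T(N, q) = 6
X(p) = -1 + p² + 6*p (X(p) = (p² + 6*p) - 1 = -1 + p² + 6*p)
B(s, v) = -4 + v² + 7*v (B(s, v) = (-3 + v) + (-1 + v² + 6*v) = -4 + v² + 7*v)
M(C) = -4 + C² + 7*C
-24 + M(1)*25 = -24 + (-4 + 1² + 7*1)*25 = -24 + (-4 + 1 + 7)*25 = -24 + 4*25 = -24 + 100 = 76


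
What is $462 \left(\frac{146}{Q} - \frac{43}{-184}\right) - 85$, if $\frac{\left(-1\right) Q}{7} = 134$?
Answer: $- \frac{301685}{6164} \approx -48.943$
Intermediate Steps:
$Q = -938$ ($Q = \left(-7\right) 134 = -938$)
$462 \left(\frac{146}{Q} - \frac{43}{-184}\right) - 85 = 462 \left(\frac{146}{-938} - \frac{43}{-184}\right) - 85 = 462 \left(146 \left(- \frac{1}{938}\right) - - \frac{43}{184}\right) - 85 = 462 \left(- \frac{73}{469} + \frac{43}{184}\right) - 85 = 462 \cdot \frac{6735}{86296} - 85 = \frac{222255}{6164} - 85 = - \frac{301685}{6164}$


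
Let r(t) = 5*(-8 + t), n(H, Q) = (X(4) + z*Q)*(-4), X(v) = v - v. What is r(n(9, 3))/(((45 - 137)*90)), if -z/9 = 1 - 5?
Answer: 55/207 ≈ 0.26570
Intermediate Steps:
X(v) = 0
z = 36 (z = -9*(1 - 5) = -9*(-4) = 36)
n(H, Q) = -144*Q (n(H, Q) = (0 + 36*Q)*(-4) = (36*Q)*(-4) = -144*Q)
r(t) = -40 + 5*t
r(n(9, 3))/(((45 - 137)*90)) = (-40 + 5*(-144*3))/(((45 - 137)*90)) = (-40 + 5*(-432))/((-92*90)) = (-40 - 2160)/(-8280) = -2200*(-1/8280) = 55/207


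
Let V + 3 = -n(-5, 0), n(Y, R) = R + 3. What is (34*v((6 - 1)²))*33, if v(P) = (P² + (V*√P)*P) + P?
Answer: -112200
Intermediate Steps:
n(Y, R) = 3 + R
V = -6 (V = -3 - (3 + 0) = -3 - 1*3 = -3 - 3 = -6)
v(P) = P + P² - 6*P^(3/2) (v(P) = (P² + (-6*√P)*P) + P = (P² - 6*P^(3/2)) + P = P + P² - 6*P^(3/2))
(34*v((6 - 1)²))*33 = (34*((6 - 1)² + ((6 - 1)²)² - 6*((6 - 1)²)^(3/2)))*33 = (34*(5² + (5²)² - 6*(5²)^(3/2)))*33 = (34*(25 + 25² - 6*25^(3/2)))*33 = (34*(25 + 625 - 6*125))*33 = (34*(25 + 625 - 750))*33 = (34*(-100))*33 = -3400*33 = -112200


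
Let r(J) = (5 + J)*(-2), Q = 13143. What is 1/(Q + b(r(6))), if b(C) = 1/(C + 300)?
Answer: 278/3653755 ≈ 7.6086e-5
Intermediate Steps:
r(J) = -10 - 2*J
b(C) = 1/(300 + C)
1/(Q + b(r(6))) = 1/(13143 + 1/(300 + (-10 - 2*6))) = 1/(13143 + 1/(300 + (-10 - 12))) = 1/(13143 + 1/(300 - 22)) = 1/(13143 + 1/278) = 1/(3653755/278) = 278/3653755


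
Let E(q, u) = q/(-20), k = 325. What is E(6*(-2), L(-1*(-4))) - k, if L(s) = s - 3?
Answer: -1622/5 ≈ -324.40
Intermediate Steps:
L(s) = -3 + s
E(q, u) = -q/20 (E(q, u) = q*(-1/20) = -q/20)
E(6*(-2), L(-1*(-4))) - k = -3*(-2)/10 - 1*325 = -1/20*(-12) - 325 = ⅗ - 325 = -1622/5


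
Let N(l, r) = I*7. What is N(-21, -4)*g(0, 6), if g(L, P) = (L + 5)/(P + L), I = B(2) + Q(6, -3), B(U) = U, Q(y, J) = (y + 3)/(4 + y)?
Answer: 203/12 ≈ 16.917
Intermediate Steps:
Q(y, J) = (3 + y)/(4 + y)
I = 29/10 (I = 2 + (3 + 6)/(4 + 6) = 2 + 9/10 = 29/10 ≈ 2.9000)
g(L, P) = (5 + L)/(L + P)
N(l, r) = 203/10 (N(l, r) = (29/10)*7 = 203/10)
N(-21, -4)*g(0, 6) = 203*((5 + 0)/(0 + 6))/10 = 203*(5/6)/10 = 203*((1/6)*5)/10 = (203/10)*(5/6) = 203/12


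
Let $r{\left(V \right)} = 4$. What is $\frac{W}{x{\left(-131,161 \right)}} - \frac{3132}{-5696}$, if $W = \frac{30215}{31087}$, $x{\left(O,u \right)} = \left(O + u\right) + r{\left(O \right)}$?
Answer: $\frac{435312137}{752554096} \approx 0.57845$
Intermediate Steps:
$x{\left(O,u \right)} = 4 + O + u$ ($x{\left(O,u \right)} = \left(O + u\right) + 4 = 4 + O + u$)
$W = \frac{30215}{31087}$ ($W = 30215 \cdot \frac{1}{31087} = \frac{30215}{31087} \approx 0.97195$)
$\frac{W}{x{\left(-131,161 \right)}} - \frac{3132}{-5696} = \frac{30215}{31087 \left(4 - 131 + 161\right)} - \frac{3132}{-5696} = \frac{30215}{31087 \cdot 34} - - \frac{783}{1424} = \frac{30215}{31087} \cdot \frac{1}{34} + \frac{783}{1424} = \frac{30215}{1056958} + \frac{783}{1424} = \frac{435312137}{752554096}$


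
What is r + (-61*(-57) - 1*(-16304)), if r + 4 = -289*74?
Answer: -1609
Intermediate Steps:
r = -21390 (r = -4 - 289*74 = -4 - 21386 = -21390)
r + (-61*(-57) - 1*(-16304)) = -21390 + (-61*(-57) - 1*(-16304)) = -21390 + (3477 + 16304) = -21390 + 19781 = -1609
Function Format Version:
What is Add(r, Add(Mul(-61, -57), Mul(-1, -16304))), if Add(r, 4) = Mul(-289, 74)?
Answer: -1609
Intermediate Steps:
r = -21390 (r = Add(-4, Mul(-289, 74)) = Add(-4, -21386) = -21390)
Add(r, Add(Mul(-61, -57), Mul(-1, -16304))) = Add(-21390, Add(Mul(-61, -57), Mul(-1, -16304))) = Add(-21390, Add(3477, 16304)) = Add(-21390, 19781) = -1609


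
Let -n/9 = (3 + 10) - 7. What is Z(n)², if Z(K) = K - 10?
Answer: 4096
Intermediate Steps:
n = -54 (n = -9*((3 + 10) - 7) = -9*(13 - 7) = -9*6 = -54)
Z(K) = -10 + K
Z(n)² = (-10 - 54)² = (-64)² = 4096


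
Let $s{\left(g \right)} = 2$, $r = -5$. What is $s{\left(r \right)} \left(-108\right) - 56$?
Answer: $-272$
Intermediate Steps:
$s{\left(r \right)} \left(-108\right) - 56 = 2 \left(-108\right) - 56 = -216 - 56 = -272$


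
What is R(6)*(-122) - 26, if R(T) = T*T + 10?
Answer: -5638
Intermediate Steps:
R(T) = 10 + T² (R(T) = T² + 10 = 10 + T²)
R(6)*(-122) - 26 = (10 + 6²)*(-122) - 26 = (10 + 36)*(-122) - 26 = 46*(-122) - 26 = -5612 - 26 = -5638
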